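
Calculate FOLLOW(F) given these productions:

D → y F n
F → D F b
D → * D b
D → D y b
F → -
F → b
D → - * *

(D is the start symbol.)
In D → y F n: F is followed by n, add FIRST(n) \ {ε} = { 'n' }
In F → D F b: F is followed by b, add FIRST(b) \ {ε} = { 'b' }

Taking the union: FOLLOW(F) = { 'b', 'n' }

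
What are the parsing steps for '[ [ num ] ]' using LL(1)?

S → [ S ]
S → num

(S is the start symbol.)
Stack is shown with the top on the left.

Stack      Input          Action
--------------------------------
S $        [ [ num ] ] $  output S → [ S ]
[ S ] $    [ [ num ] ] $  match '['
S ] $      [ num ] ] $    output S → [ S ]
[ S ] ] $  [ num ] ] $    match '['
S ] ] $    num ] ] $      output S → num
num ] ] $  num ] ] $      match 'num'
] ] $      ] ] $          match ']'
] $        ] $            match ']'
$          $              accept

The string is accepted.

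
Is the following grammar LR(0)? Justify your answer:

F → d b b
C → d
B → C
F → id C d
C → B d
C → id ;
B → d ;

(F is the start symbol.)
No. Shift-reduce conflict between [B → C .] and [F → id C . d]

A grammar is LR(0) if no state in the canonical LR(0) collection has:
  - both a shift item (dot before a terminal) and a complete item (shift-reduce conflict), or
  - two or more complete items (reduce-reduce conflict; the accept item [F' → F .] counts as a complete item here).

Augment with F' → F and build the canonical LR(0) collection (I0 = CLOSURE({[F' → . F]}), then GOTO on every symbol after a dot until no new states appear). It has 14 states:
  I0: { [F → . d b b], [F → . id C d], [F' → . F] }  — shift
  I1: { [F' → F .] }  — accept
  I2: { [F → d . b b] }  — shift
  I3: { [B → . C], [B → . d ;], [C → . B d], [C → . d], [C → . id ;], [F → id . C d] }  — shift
  I4: { [C → B . d] }  — shift
  I5: { [B → C .], [F → id C . d] }  — shift, reduce
  I6: { [B → d . ;], [C → d .] }  — shift, reduce
  I7: { [C → id . ;] }  — shift
  I8: { [C → id ; .] }  — reduce
  I9: { [B → d ; .] }  — reduce
  I10: { [F → id C d .] }  — reduce
  I11: { [C → B d .] }  — reduce
  I12: { [F → d b . b] }  — shift
  I13: { [F → d b b .] }  — reduce

Conflict in state I5:
  Shift-reduce conflict between [B → C .] and [F → id C . d]
So the grammar is NOT LR(0).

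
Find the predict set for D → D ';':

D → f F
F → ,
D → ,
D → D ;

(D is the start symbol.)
PREDICT(D → D ';') = (FIRST(RHS) \ {ε}) ∪ (FOLLOW(D) if ε ∈ FIRST(RHS), i.e. RHS ⇒* ε)
FIRST(D) = { ',', 'f' }
FIRST(D ';') = { ',', 'f' }
ε ∉ FIRST(D ';'), so FOLLOW(D) is not added.
PREDICT(D → D ';') = { ',', 'f' }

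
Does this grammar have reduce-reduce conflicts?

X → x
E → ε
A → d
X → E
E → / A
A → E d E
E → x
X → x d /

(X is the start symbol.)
Yes — I4: [E → x .] vs [X → x .]

A reduce-reduce conflict occurs when an LR(0) state has two complete items [A → α .] and [B → β .] — both call for a reduction, and with no lookahead the parser cannot choose between them.

Augment with X' → X and build the canonical LR(0) collection (I0 = CLOSURE({[X' → . X]}), then GOTO on every symbol after a dot until no new states appear). It has 13 states:
  I0: { [E → . / A], [E → . x], [E → .], [X → . E], [X → . x d /], [X → . x], [X' → . X] }  — shift, reduce
  I1: { [A → . E d E], [A → . d], [E → . / A], [E → . x], [E → .], [E → / . A] }  — shift, reduce
  I2: { [X → E .] }  — reduce
  I3: { [X' → X .] }  — accept
  I4: { [E → x .], [X → x . d /], [X → x .] }  — shift, 2 reduces
  I5: { [X → x d . /] }  — shift
  I6: { [X → x d / .] }  — reduce
  I7: { [E → / A .] }  — reduce
  I8: { [A → E . d E] }  — shift
  I9: { [A → d .] }  — reduce
  I10: { [E → x .] }  — reduce
  I11: { [A → E d . E], [E → . / A], [E → . x], [E → .] }  — shift, reduce
  I12: { [A → E d E .] }  — reduce

I4 contains complete items [E → x .], [X → x .] — reduce-reduce conflict.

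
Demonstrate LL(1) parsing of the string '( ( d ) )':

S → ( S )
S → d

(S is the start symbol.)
Stack is shown with the top on the left.

Stack      Input        Action
------------------------------
S $        ( ( d ) ) $  output S → ( S )
( S ) $    ( ( d ) ) $  match '('
S ) $      ( d ) ) $    output S → ( S )
( S ) ) $  ( d ) ) $    match '('
S ) ) $    d ) ) $      output S → d
d ) ) $    d ) ) $      match 'd'
) ) $      ) ) $        match ')'
) $        ) $          match ')'
$          $            accept

The string is accepted.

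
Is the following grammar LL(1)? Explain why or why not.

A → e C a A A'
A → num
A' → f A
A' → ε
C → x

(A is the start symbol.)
A grammar is LL(1) if for each non-terminal N with multiple productions, the predict sets of those productions are pairwise disjoint, where PREDICT(N → α) = (FIRST(α) \ {ε}) ∪ (FOLLOW(N) if α ⇒* ε).

Relevant sets:
  FOLLOW(A') = { $, 'f' }

For A:
  PREDICT(A → e C a A A') = { 'e' }
  PREDICT(A → num) = { 'num' }
For A':
  PREDICT(A' → f A) = { 'f' }
  PREDICT(A' → ε) = { $, 'f' }
C has a single production, so nothing to check there.

Conflict found: Predict set conflict for A': { 'f' }
The grammar is NOT LL(1).

Answer: No. Predict set conflict for A': { 'f' }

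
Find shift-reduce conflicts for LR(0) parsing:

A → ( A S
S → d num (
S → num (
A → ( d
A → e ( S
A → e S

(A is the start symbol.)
No shift-reduce conflicts

A shift-reduce conflict occurs when an LR(0) state has both:
  - a complete (reduce) item [A → α .] (dot at the end), and
  - a shift item [B → β . c γ] (dot before a terminal).

Augment with A' → A and build the canonical LR(0) collection (I0 = CLOSURE({[A' → . A]}), then GOTO on every symbol after a dot until no new states appear). It has 15 states:
  I0: { [A → . ( A S], [A → . ( d], [A → . e ( S], [A → . e S], [A' → . A] }  — shift
  I1: { [A → ( . A S], [A → ( . d], [A → . ( A S], [A → . ( d], [A → . e ( S], [A → . e S] }  — shift
  I2: { [A' → A .] }  — accept
  I3: { [A → e . ( S], [A → e . S], [S → . d num (], [S → . num (] }  — shift
  I4: { [A → e ( . S], [S → . d num (], [S → . num (] }  — shift
  I5: { [A → e S .] }  — reduce
  I6: { [S → d . num (] }  — shift
  I7: { [S → num . (] }  — shift
  I8: { [S → num ( .] }  — reduce
  I9: { [S → d num . (] }  — shift
  I10: { [S → d num ( .] }  — reduce
  I11: { [A → e ( S .] }  — reduce
  I12: { [A → ( A . S], [S → . d num (], [S → . num (] }  — shift
  I13: { [A → ( d .] }  — reduce
  I14: { [A → ( A S .] }  — reduce

No state contains both a complete item and a shift item.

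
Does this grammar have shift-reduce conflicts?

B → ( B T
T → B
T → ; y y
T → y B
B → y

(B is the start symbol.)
Yes — I8: [B → y .] vs [B → . ( B T]

Augment with B' → B and build the canonical LR(0) collection (I0 = CLOSURE({[B' → . B]}), then GOTO on every symbol after a dot until no new states appear). It has 12 states:
  I0: { [B → . ( B T], [B → . y], [B' → . B] }  — shift
  I1: { [B → ( . B T], [B → . ( B T], [B → . y] }  — shift
  I2: { [B' → B .] }  — accept
  I3: { [B → y .] }  — reduce
  I4: { [B → ( B . T], [B → . ( B T], [B → . y], [T → . ; y y], [T → . B], [T → . y B] }  — shift
  I5: { [T → ; . y y] }  — shift
  I6: { [T → B .] }  — reduce
  I7: { [B → ( B T .] }  — reduce
  I8: { [B → . ( B T], [B → . y], [B → y .], [T → y . B] }  — shift, reduce
  I9: { [T → y B .] }  — reduce
  I10: { [T → ; y . y] }  — shift
  I11: { [T → ; y y .] }  — reduce

I8 contains reduce item [B → y .] and shift items [B → . ( B T], [B → . y] — shift-reduce conflict.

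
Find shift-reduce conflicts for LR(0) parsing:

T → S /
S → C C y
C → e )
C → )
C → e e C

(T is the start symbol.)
No shift-reduce conflicts

Augment with T' → T and build the canonical LR(0) collection (I0 = CLOSURE({[T' → . T]}), then GOTO on every symbol after a dot until no new states appear). It has 12 states:
  I0: { [C → . )], [C → . e )], [C → . e e C], [S → . C C y], [T → . S /], [T' → . T] }  — shift
  I1: { [C → ) .] }  — reduce
  I2: { [C → . )], [C → . e )], [C → . e e C], [S → C . C y] }  — shift
  I3: { [T → S . /] }  — shift
  I4: { [T' → T .] }  — accept
  I5: { [C → e . )], [C → e . e C] }  — shift
  I6: { [C → e ) .] }  — reduce
  I7: { [C → . )], [C → . e )], [C → . e e C], [C → e e . C] }  — shift
  I8: { [C → e e C .] }  — reduce
  I9: { [T → S / .] }  — reduce
  I10: { [S → C C . y] }  — shift
  I11: { [S → C C y .] }  — reduce

No state contains both a complete item and a shift item.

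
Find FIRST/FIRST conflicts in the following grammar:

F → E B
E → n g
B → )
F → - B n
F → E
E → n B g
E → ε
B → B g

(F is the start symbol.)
A FIRST/FIRST conflict occurs when two productions N → α and N → β for the same non-terminal have FIRST(α) ∩ FIRST(β) ≠ ∅ (with ε ∈ FIRST of a nullable right-hand side, so two nullable alternatives also conflict).

FIRST sets of the non-terminals at (or reachable through a nullable prefix from) the front of some alternative:
  FIRST(E) = { 'n', ε }
  FIRST(B) = { ')' }

Productions for F:
  F → E B: FIRST = { ')', 'n' }
  F → - B n: FIRST = { '-' }
  F → E: FIRST = { 'n', ε }
Productions for E:
  E → n g: FIRST = { 'n' }
  E → n B g: FIRST = { 'n' }
  E → ε: FIRST = { ε }
Productions for B:
  B → ): FIRST = { ')' }
  B → B g: FIRST = { ')' }

Conflict for F: F → E B and F → E
  Overlap: { 'n' }
Conflict for E: E → n g and E → n B g
  Overlap: { 'n' }
Conflict for B: B → ) and B → B g
  Overlap: { ')' }

Answer: Yes. F → E B / F → E on { 'n' }; E → n g / E → n B g on { 'n' }; B → ')' / B → B g on { ')' }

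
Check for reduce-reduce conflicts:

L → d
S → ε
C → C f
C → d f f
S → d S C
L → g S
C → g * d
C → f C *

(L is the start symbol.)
A reduce-reduce conflict occurs when an LR(0) state has two complete items [A → α .] and [B → β .] — both call for a reduction, and with no lookahead the parser cannot choose between them.

Augment with L' → L and build the canonical LR(0) collection (I0 = CLOSURE({[L' → . L]}), then GOTO on every symbol after a dot until no new states appear). It has 18 states:
  I0: { [L → . d], [L → . g S], [L' → . L] }  — shift
  I1: { [L' → L .] }  — accept
  I2: { [L → d .] }  — reduce
  I3: { [L → g . S], [S → . d S C], [S → .] }  — shift, reduce
  I4: { [L → g S .] }  — reduce
  I5: { [S → . d S C], [S → .], [S → d . S C] }  — shift, reduce
  I6: { [C → . C f], [C → . d f f], [C → . f C *], [C → . g * d], [S → d S . C] }  — shift
  I7: { [C → C . f], [S → d S C .] }  — shift, reduce
  I8: { [C → d . f f] }  — shift
  I9: { [C → . C f], [C → . d f f], [C → . f C *], [C → . g * d], [C → f . C *] }  — shift
  I10: { [C → g . * d] }  — shift
  I11: { [C → g * . d] }  — shift
  I12: { [C → g * d .] }  — reduce
  I13: { [C → C . f], [C → f C . *] }  — shift
  I14: { [C → f C * .] }  — reduce
  I15: { [C → C f .] }  — reduce
  I16: { [C → d f . f] }  — shift
  I17: { [C → d f f .] }  — reduce

No state contains more than one complete item.

Answer: No reduce-reduce conflicts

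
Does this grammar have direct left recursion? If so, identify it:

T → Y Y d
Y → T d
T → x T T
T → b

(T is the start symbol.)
No direct left recursion

Direct left recursion occurs when N → N α for some non-terminal N (the right-hand side begins with the left-hand side itself).

T → Y Y d: starts with Y
Y → T d: starts with T
T → x T T: starts with x
T → b: starts with b

No direct left recursion found.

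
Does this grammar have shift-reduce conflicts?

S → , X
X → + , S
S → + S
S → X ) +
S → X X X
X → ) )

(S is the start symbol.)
A shift-reduce conflict occurs when an LR(0) state has both:
  - a complete (reduce) item [A → α .] (dot at the end), and
  - a shift item [B → β . c γ] (dot before a terminal).

Augment with S' → S and build the canonical LR(0) collection (I0 = CLOSURE({[S' → . S]}), then GOTO on every symbol after a dot until no new states appear). It has 18 states:
  I0: { [S → . + S], [S → . , X], [S → . X ) +], [S → . X X X], [S' → . S], [X → . ) )], [X → . + , S] }  — shift
  I1: { [X → ) . )] }  — shift
  I2: { [S → + . S], [S → . + S], [S → . , X], [S → . X ) +], [S → . X X X], [X → + . , S], [X → . ) )], [X → . + , S] }  — shift
  I3: { [S → , . X], [X → . ) )], [X → . + , S] }  — shift
  I4: { [S' → S .] }  — accept
  I5: { [S → X . ) +], [S → X . X X], [X → . ) )], [X → . + , S] }  — shift
  I6: { [S → X ) . +], [X → ) . )] }  — shift
  I7: { [X → + . , S] }  — shift
  I8: { [S → X X . X], [X → . ) )], [X → . + , S] }  — shift
  I9: { [S → X X X .] }  — reduce
  I10: { [S → . + S], [S → . , X], [S → . X ) +], [S → . X X X], [X → + , . S], [X → . ) )], [X → . + , S] }  — shift
  I11: { [X → + , S .] }  — reduce
  I12: { [X → ) ) .] }  — reduce
  I13: { [S → X ) + .] }  — reduce
  I14: { [S → , X .] }  — reduce
  I15: { [S → , . X], [S → . + S], [S → . , X], [S → . X ) +], [S → . X X X], [X → + , . S], [X → . ) )], [X → . + , S] }  — shift
  I16: { [S → + S .] }  — reduce
  I17: { [S → , X .], [S → X . ) +], [S → X . X X], [X → . ) )], [X → . + , S] }  — shift, reduce

I17 contains reduce item [S → , X .] and shift items [S → X . ) +], [X → . ) )], [X → . + , S] — shift-reduce conflict.

Answer: Yes — I17: [S → , X .] vs [S → X . ) +]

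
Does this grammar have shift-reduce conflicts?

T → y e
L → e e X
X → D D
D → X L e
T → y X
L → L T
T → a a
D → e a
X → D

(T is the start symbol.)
A shift-reduce conflict occurs when an LR(0) state has both:
  - a complete (reduce) item [A → α .] (dot at the end), and
  - a shift item [B → β . c γ] (dot before a terminal).

Augment with T' → T and build the canonical LR(0) collection (I0 = CLOSURE({[T' → . T]}), then GOTO on every symbol after a dot until no new states appear). It has 18 states:
  I0: { [T → . a a], [T → . y X], [T → . y e], [T' → . T] }  — shift
  I1: { [T' → T .] }  — accept
  I2: { [T → a . a] }  — shift
  I3: { [D → . X L e], [D → . e a], [T → y . X], [T → y . e], [X → . D D], [X → . D] }  — shift
  I4: { [D → . X L e], [D → . e a], [X → . D D], [X → . D], [X → D . D], [X → D .] }  — shift, reduce
  I5: { [D → X . L e], [L → . L T], [L → . e e X], [T → y X .] }  — shift, reduce
  I6: { [D → e . a], [T → y e .] }  — shift, reduce
  I7: { [D → e a .] }  — reduce
  I8: { [D → X L . e], [L → L . T], [T → . a a], [T → . y X], [T → . y e] }  — shift
  I9: { [L → e . e X] }  — shift
  I10: { [D → . X L e], [D → . e a], [L → e e . X], [X → . D D], [X → . D] }  — shift
  I11: { [D → X . L e], [L → . L T], [L → . e e X], [L → e e X .] }  — shift, reduce
  I12: { [D → e . a] }  — shift
  I13: { [L → L T .] }  — reduce
  I14: { [D → X L e .] }  — reduce
  I15: { [D → . X L e], [D → . e a], [X → . D D], [X → . D], [X → D . D], [X → D .], [X → D D .] }  — shift, 2 reduces
  I16: { [D → X . L e], [L → . L T], [L → . e e X] }  — shift
  I17: { [T → a a .] }  — reduce

I4 contains reduce item [X → D .] and shift item [D → . e a] — shift-reduce conflict.
I5 contains reduce item [T → y X .] and shift item [L → . e e X] — shift-reduce conflict.
I6 contains reduce item [T → y e .] and shift item [D → e . a] — shift-reduce conflict.
I11 contains reduce item [L → e e X .] and shift item [L → . e e X] — shift-reduce conflict.
I15 contains reduce items [X → D .], [X → D D .] and shift item [D → . e a] — shift-reduce conflict.

Answer: Yes — I4: [X → D .] vs [D → . e a]; I5: [T → y X .] vs [L → . e e X]; I6: [T → y e .] vs [D → e . a]; I11: [L → e e X .] vs [L → . e e X]; I15: [X → D .] vs [D → . e a]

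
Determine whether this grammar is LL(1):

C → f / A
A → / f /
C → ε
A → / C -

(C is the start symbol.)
No. Predict set conflict for A: { '/' }

Relevant sets:
  FOLLOW(C) = { $, '-' }

For C:
  PREDICT(C → f '/' A) = { 'f' }
  PREDICT(C → ε) = { $, '-' }
For A:
  PREDICT(A → '/' f '/') = { '/' }
  PREDICT(A → '/' C '-') = { '/' }

Conflict found: Predict set conflict for A: { '/' }
The grammar is NOT LL(1).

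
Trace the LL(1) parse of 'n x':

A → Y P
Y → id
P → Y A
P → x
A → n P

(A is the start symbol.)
LL(1) parsing maintains a stack (initially the start symbol over $) and the input. At each step: if the stack top is a terminal, match it against the current input token; if it is a non-terminal N, replace it with the RHS of M[N, lookahead] (the unique production whose predict set contains the lookahead).

Stack is shown with the top on the left.

Stack  Input  Action
--------------------
A $    n x $  output A → n P
n P $  n x $  match 'n'
P $    x $    output P → x
x $    x $    match 'x'
$      $      accept

The string is accepted.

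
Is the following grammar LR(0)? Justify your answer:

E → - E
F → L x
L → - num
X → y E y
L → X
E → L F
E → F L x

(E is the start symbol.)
Yes, the grammar is LR(0)

Augment with E' → E and build the canonical LR(0) collection (I0 = CLOSURE({[E' → . E]}), then GOTO on every symbol after a dot until no new states appear). It has 17 states:
  I0: { [E → . - E], [E → . F L x], [E → . L F], [E' → . E], [F → . L x], [L → . - num], [L → . X], [X → . y E y] }  — shift
  I1: { [E → - . E], [E → . - E], [E → . F L x], [E → . L F], [F → . L x], [L → - . num], [L → . - num], [L → . X], [X → . y E y] }  — shift
  I2: { [E' → E .] }  — accept
  I3: { [E → F . L x], [L → . - num], [L → . X], [X → . y E y] }  — shift
  I4: { [E → L . F], [F → . L x], [F → L . x], [L → . - num], [L → . X], [X → . y E y] }  — shift
  I5: { [L → X .] }  — reduce
  I6: { [E → . - E], [E → . F L x], [E → . L F], [F → . L x], [L → . - num], [L → . X], [X → . y E y], [X → y . E y] }  — shift
  I7: { [X → y E . y] }  — shift
  I8: { [X → y E y .] }  — reduce
  I9: { [L → - . num] }  — shift
  I10: { [E → L F .] }  — reduce
  I11: { [F → L . x] }  — shift
  I12: { [F → L x .] }  — reduce
  I13: { [L → - num .] }  — reduce
  I14: { [E → F L . x] }  — shift
  I15: { [E → F L x .] }  — reduce
  I16: { [E → - E .] }  — reduce

Every state is either a pure shift/goto state or contains exactly one complete item and nothing to shift — no conflicts. The grammar is LR(0).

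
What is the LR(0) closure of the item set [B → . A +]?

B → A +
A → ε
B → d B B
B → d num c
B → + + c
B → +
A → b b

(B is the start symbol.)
Start with: [B → . A +]
  [B → . A +] has the dot before A: add [A → .], [A → . b b]
No further items can be added.

CLOSURE = { [A → . b b], [A → .], [B → . A +] }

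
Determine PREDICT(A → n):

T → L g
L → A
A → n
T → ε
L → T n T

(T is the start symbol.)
PREDICT(A → n) = (FIRST(RHS) \ {ε}) ∪ (FOLLOW(A) if ε ∈ FIRST(RHS), i.e. RHS ⇒* ε)
FIRST(n) = { 'n' }
ε ∉ FIRST(n), so FOLLOW(A) is not added.
PREDICT(A → n) = { 'n' }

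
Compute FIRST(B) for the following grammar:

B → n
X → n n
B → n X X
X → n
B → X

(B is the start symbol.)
{ 'n' }

To compute FIRST(B), examine every production with B on the left-hand side, reading each right-hand side left to right until a non-nullable symbol is reached.

FIRST sets of the other non-terminals involved (by the same procedure, iterated to a fixed point):
  FIRST(X) = { 'n' }

From B → n:
  - n is a terminal: add 'n' and stop
From B → n X X:
  - n is a terminal: add 'n' and stop
From B → X:
  - X is a non-terminal: add FIRST(X) \ {ε} = { 'n' }
    X is not nullable, so stop

Collecting: FIRST(B) = { 'n' }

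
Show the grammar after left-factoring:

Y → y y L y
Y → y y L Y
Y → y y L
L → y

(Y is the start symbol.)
Y → y y L Y'
Y' → y
Y' → Y
Y' → ε
L → y

Left-factoring transforms A → αβ₁ | αβ₂ into A → αA' and A' → β₁ | β₂
(α is the longest common prefix among the alternatives). Repeat until
no nonterminal has two alternatives with a common prefix.

Round 1: Y has alternatives sharing prefix 'y y L'. Introduce Y': Y → y y L Y'
  Add: Y' → y
  Add: Y' → Y
  Add: Y' → ε

No remaining common prefixes — done.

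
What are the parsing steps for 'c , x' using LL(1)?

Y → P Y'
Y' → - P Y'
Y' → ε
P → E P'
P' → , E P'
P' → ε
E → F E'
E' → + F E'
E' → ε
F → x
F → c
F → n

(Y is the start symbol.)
Stack is shown with the top on the left.

Stack         Input    Action
-----------------------------
Y $           c , x $  output Y → P Y'
P Y' $        c , x $  output P → E P'
E P' Y' $     c , x $  output E → F E'
F E' P' Y' $  c , x $  output F → c
c E' P' Y' $  c , x $  match 'c'
E' P' Y' $    , x $    output E' → ε
P' Y' $       , x $    output P' → , E P'
, E P' Y' $   , x $    match ','
E P' Y' $     x $      output E → F E'
F E' P' Y' $  x $      output F → x
x E' P' Y' $  x $      match 'x'
E' P' Y' $    $        output E' → ε
P' Y' $       $        output P' → ε
Y' $          $        output Y' → ε
$             $        accept

The string is accepted.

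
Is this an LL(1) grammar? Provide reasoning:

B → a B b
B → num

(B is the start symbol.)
Yes, the grammar is LL(1).

A grammar is LL(1) if for each non-terminal N with multiple productions, the predict sets of those productions are pairwise disjoint, where PREDICT(N → α) = (FIRST(α) \ {ε}) ∪ (FOLLOW(N) if α ⇒* ε).

For B:
  PREDICT(B → a B b) = { 'a' }
  PREDICT(B → num) = { 'num' }

All predict sets are disjoint. The grammar IS LL(1).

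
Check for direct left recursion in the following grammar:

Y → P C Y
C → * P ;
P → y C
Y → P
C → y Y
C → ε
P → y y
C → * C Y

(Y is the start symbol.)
No direct left recursion

Direct left recursion occurs when N → N α for some non-terminal N (the right-hand side begins with the left-hand side itself).

Y → P C Y: starts with P
C → * P ;: starts with '*'
P → y C: starts with y
Y → P: starts with P
C → y Y: starts with y
C → ε: starts with ε
P → y y: starts with y
C → * C Y: starts with '*'

No direct left recursion found.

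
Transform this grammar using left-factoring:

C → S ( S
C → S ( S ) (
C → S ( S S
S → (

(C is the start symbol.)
Left-factoring transforms A → αβ₁ | αβ₂ into A → αA' and A' → β₁ | β₂
(α is the longest common prefix among the alternatives). Repeat until
no nonterminal has two alternatives with a common prefix.

Round 1: C has alternatives sharing prefix 'S ( S'. Introduce C': C → S ( S C'
  Add: C' → ε
  Add: C' → ) (
  Add: C' → S

No remaining common prefixes — done.

Resulting grammar:
C → S ( S C'
C' → ε
C' → ) (
C' → S
S → (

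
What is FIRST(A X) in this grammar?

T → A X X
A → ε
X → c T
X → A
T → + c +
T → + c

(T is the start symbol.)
FIRST sets of the non-terminals involved (from the grammar, by fixed-point iteration):
  FIRST(A) = { ε }
  FIRST(X) = { 'c', ε }

To compute FIRST(A X), process the symbols left to right:
Symbol A is a non-terminal. Add FIRST(A) \ {ε} = { }
A is nullable (ε ∈ FIRST(A)), continue to the next symbol.
Symbol X is a non-terminal. Add FIRST(X) \ {ε} = { 'c' }
X is nullable (ε ∈ FIRST(X)), continue to the next symbol.
All symbols are nullable, so ε is in the result.
FIRST(A X) = { 'c', ε }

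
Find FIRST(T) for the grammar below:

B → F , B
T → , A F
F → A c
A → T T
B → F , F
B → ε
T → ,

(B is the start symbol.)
{ ',' }

From T → , A F:
  - ',' is a terminal: add ',' and stop
From T → ,:
  - ',' is a terminal: add ',' and stop

Collecting: FIRST(T) = { ',' }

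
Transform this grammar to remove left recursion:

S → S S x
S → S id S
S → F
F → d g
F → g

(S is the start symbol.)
S → F S'
S' → S x S'
S' → id S S'
S' → ε
F → d g
F → g

S is directly left-recursive. The standard transformation for
  A → A α₁ | ... | A α_m | β₁ | ... | β_n
is
  A  → β₁ A' | ... | β_n A'
  A' → α₁ A' | ... | α_m A' | ε

S → F becomes S → F S'
S → S S x becomes S' → S x S'
S → S id S becomes S' → id S S'
Add S' → ε

Productions for other non-terminals are unchanged:
  F → d g
  F → g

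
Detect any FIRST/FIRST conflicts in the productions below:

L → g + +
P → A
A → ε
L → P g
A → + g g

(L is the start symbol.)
A FIRST/FIRST conflict occurs when two productions N → α and N → β for the same non-terminal have FIRST(α) ∩ FIRST(β) ≠ ∅ (with ε ∈ FIRST of a nullable right-hand side, so two nullable alternatives also conflict).

FIRST sets of the non-terminals at (or reachable through a nullable prefix from) the front of some alternative:
  FIRST(P) = { '+', ε }

Productions for L:
  L → g + +: FIRST = { 'g' }
  L → P g: FIRST = { '+', 'g' }
Productions for A:
  A → ε: FIRST = { ε }
  A → + g g: FIRST = { '+' }
P has only one production, so no FIRST/FIRST conflict is possible there.

Conflict for L: L → g + + and L → P g
  Overlap: { 'g' }

Answer: Yes. L → g '+' '+' / L → P g on { 'g' }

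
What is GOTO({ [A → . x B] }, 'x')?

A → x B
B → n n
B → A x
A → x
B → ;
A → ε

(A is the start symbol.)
GOTO(I, 'x') = CLOSURE({ [A → αX.β] : [A → α.Xβ] ∈ I, X = 'x' })

Items with dot before 'x', with the dot advanced:
  [A → . x B] → [A → x . B]
Closure of the advanced items:
  [A → x . B] has the dot before B: add [B → . n n], [B → . A x], [B → . ;]
  [B → . A x] has the dot before A: add [A → . x B], [A → . x], [A → .]

GOTO = { [A → . x B], [A → . x], [A → .], [A → x . B], [B → . ;], [B → . A x], [B → . n n] }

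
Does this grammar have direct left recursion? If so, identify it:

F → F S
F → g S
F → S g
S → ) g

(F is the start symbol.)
Yes, F is left-recursive

F → F S: LEFT RECURSIVE (starts with F)
F → g S: starts with g
F → S g: starts with S
S → ) g: starts with ')'

The grammar has direct left recursion on: F.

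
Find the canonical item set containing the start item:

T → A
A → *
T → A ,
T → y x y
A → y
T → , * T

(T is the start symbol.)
{ [A → . *], [A → . y], [T → . , * T], [T → . A ,], [T → . A], [T → . y x y], [T' → . T] }

First, augment the grammar with T' → T
I₀ = CLOSURE({ [T' → . T] }):
  [T' → . T] has the dot before T: add [T → . A], [T → . A ,], [T → . y x y], [T → . , * T]
  [T → . A] has the dot before A: add [A → . *], [A → . y]
No further items can be added.

I₀ = { [A → . *], [A → . y], [T → . , * T], [T → . A ,], [T → . A], [T → . y x y], [T' → . T] }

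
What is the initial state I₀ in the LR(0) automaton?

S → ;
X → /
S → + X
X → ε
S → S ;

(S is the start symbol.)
First, augment the grammar with S' → S
I₀ = CLOSURE({ [S' → . S] }):
  [S' → . S] has the dot before S: add [S → . ;], [S → . + X], [S → . S ;]
No further items can be added.

I₀ = { [S → . + X], [S → . ;], [S → . S ;], [S' → . S] }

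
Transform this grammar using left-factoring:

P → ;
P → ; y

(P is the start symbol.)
P → ; P'
P' → ε
P' → y

Left-factoring transforms A → αβ₁ | αβ₂ into A → αA' and A' → β₁ | β₂
(α is the longest common prefix among the alternatives). Repeat until
no nonterminal has two alternatives with a common prefix.

Round 1: P has alternatives sharing prefix ';'. Introduce P': P → ; P'
  Add: P' → ε
  Add: P' → y

No remaining common prefixes — done.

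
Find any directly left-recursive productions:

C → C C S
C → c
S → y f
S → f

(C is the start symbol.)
Yes, C is left-recursive

Direct left recursion occurs when N → N α for some non-terminal N (the right-hand side begins with the left-hand side itself).

C → C C S: LEFT RECURSIVE (starts with C)
C → c: starts with c
S → y f: starts with y
S → f: starts with f

The grammar has direct left recursion on: C.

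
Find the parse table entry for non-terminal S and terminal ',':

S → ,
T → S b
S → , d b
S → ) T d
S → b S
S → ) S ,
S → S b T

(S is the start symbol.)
S → ,, S → , d b, S → S b T

To find M[S, ','], we find productions for S where ',' is in the predict set (PREDICT(N → α) = (FIRST(α) \ {ε}) ∪ (FOLLOW(N) if α ⇒* ε)).

Relevant sets:
  FIRST(S) = { ')', ',', 'b' }

S → ,: PREDICT = { ',' }
  ',' is in predict set, so this production goes in M[S, ',']
S → , d b: PREDICT = { ',' }
  ',' is in predict set, so this production goes in M[S, ',']
S → ) T d: PREDICT = { ')' }
S → b S: PREDICT = { 'b' }
S → ) S ,: PREDICT = { ')' }
S → S b T: PREDICT = { ')', ',', 'b' }
  ',' is in predict set, so this production goes in M[S, ',']

M[S, ','] = S → ,, S → , d b, S → S b T  (a multiply-defined cell — the grammar is not LL(1))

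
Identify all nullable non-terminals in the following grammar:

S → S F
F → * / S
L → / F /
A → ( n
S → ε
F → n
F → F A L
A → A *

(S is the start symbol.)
{ 'S' }

A non-terminal is nullable if it can derive ε (the empty string): either it has an ε-production, or it has a production whose right-hand side consists entirely of nullable non-terminals.

ε-productions: S → ε
So S is immediately nullable.
No further non-terminal can be added: every production for the remaining non-terminals contains a terminal or a non-nullable non-terminal.
Nullable = { 'S' }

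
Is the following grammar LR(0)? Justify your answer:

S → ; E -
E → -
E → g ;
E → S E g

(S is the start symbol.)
Yes, the grammar is LR(0)

A grammar is LR(0) if no state in the canonical LR(0) collection has:
  - both a shift item (dot before a terminal) and a complete item (shift-reduce conflict), or
  - two or more complete items (reduce-reduce conflict; the accept item [S' → S .] counts as a complete item here).

Augment with S' → S and build the canonical LR(0) collection (I0 = CLOSURE({[S' → . S]}), then GOTO on every symbol after a dot until no new states appear). It has 11 states:
  I0: { [S → . ; E -], [S' → . S] }  — shift
  I1: { [E → . -], [E → . S E g], [E → . g ;], [S → . ; E -], [S → ; . E -] }  — shift
  I2: { [S' → S .] }  — accept
  I3: { [E → - .] }  — reduce
  I4: { [S → ; E . -] }  — shift
  I5: { [E → . -], [E → . S E g], [E → . g ;], [E → S . E g], [S → . ; E -] }  — shift
  I6: { [E → g . ;] }  — shift
  I7: { [E → g ; .] }  — reduce
  I8: { [E → S E . g] }  — shift
  I9: { [E → S E g .] }  — reduce
  I10: { [S → ; E - .] }  — reduce

Every state is either a pure shift/goto state or contains exactly one complete item and nothing to shift — no conflicts. The grammar is LR(0).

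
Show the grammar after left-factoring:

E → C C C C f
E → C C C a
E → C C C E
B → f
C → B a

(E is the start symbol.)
E → C C C E'
E' → C f
E' → a
E' → E
B → f
C → B a

Left-factoring transforms A → αβ₁ | αβ₂ into A → αA' and A' → β₁ | β₂
(α is the longest common prefix among the alternatives). Repeat until
no nonterminal has two alternatives with a common prefix.

Round 1: E has alternatives sharing prefix 'C C C'. Introduce E': E → C C C E'
  Add: E' → C f
  Add: E' → a
  Add: E' → E

No remaining common prefixes — done.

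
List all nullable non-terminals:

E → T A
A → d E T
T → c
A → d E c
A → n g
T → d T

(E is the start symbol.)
None

A non-terminal is nullable if it can derive ε (the empty string): either it has an ε-production, or it has a production whose right-hand side consists entirely of nullable non-terminals.

There are no ε-productions, so no non-terminal can derive ε.
No non-terminals are nullable.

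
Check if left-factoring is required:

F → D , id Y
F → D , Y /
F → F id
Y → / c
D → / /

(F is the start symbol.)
Left-factoring is needed when two productions for the same non-terminal
share a common prefix on the right-hand side.

Productions for F:
  F → D , id Y
  F → D , Y /
  F → F id

Found common prefix 'D ,' in productions for F

Answer: Yes, F has productions with common prefix 'D ,'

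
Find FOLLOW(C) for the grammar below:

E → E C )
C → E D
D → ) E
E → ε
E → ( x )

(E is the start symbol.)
To compute FOLLOW(C), find every occurrence of C on a right-hand side N → α C β: add FIRST(β) \ {ε}, and if β is empty or nullable also add FOLLOW(N). Iterate to a fixed point.

In E → E C ): C is followed by ')', add FIRST(')') \ {ε} = { ')' }

Taking the union: FOLLOW(C) = { ')' }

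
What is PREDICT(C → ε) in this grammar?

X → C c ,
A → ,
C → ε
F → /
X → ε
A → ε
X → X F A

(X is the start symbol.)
PREDICT(C → ε) = (FIRST(RHS) \ {ε}) ∪ (FOLLOW(C) if ε ∈ FIRST(RHS), i.e. RHS ⇒* ε)
The right-hand side is ε (FIRST(ε) = { ε }), so the predict set is FOLLOW(C) = { 'c' }
PREDICT(C → ε) = { 'c' }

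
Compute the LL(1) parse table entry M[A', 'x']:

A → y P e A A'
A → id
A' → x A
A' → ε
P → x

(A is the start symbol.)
A' → x A, A' → ε

To find M[A', 'x'], we find productions for A' where 'x' is in the predict set (PREDICT(N → α) = (FIRST(α) \ {ε}) ∪ (FOLLOW(N) if α ⇒* ε)).

Relevant sets:
  FOLLOW(A') = { $, 'x' }

A' → x A: PREDICT = { 'x' }
  'x' is in predict set, so this production goes in M[A', 'x']
A' → ε: PREDICT = { $, 'x' }
  'x' is in predict set, so this production goes in M[A', 'x']

M[A', 'x'] = A' → x A, A' → ε  (a multiply-defined cell — the grammar is not LL(1))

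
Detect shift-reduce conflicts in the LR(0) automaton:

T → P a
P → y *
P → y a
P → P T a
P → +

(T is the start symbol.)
A shift-reduce conflict occurs when an LR(0) state has both:
  - a complete (reduce) item [A → α .] (dot at the end), and
  - a shift item [B → β . c γ] (dot before a terminal).

Augment with T' → T and build the canonical LR(0) collection (I0 = CLOSURE({[T' → . T]}), then GOTO on every symbol after a dot until no new states appear). It has 10 states:
  I0: { [P → . +], [P → . P T a], [P → . y *], [P → . y a], [T → . P a], [T' → . T] }  — shift
  I1: { [P → + .] }  — reduce
  I2: { [P → . +], [P → . P T a], [P → . y *], [P → . y a], [P → P . T a], [T → . P a], [T → P . a] }  — shift
  I3: { [T' → T .] }  — accept
  I4: { [P → y . *], [P → y . a] }  — shift
  I5: { [P → y * .] }  — reduce
  I6: { [P → y a .] }  — reduce
  I7: { [P → P T . a] }  — shift
  I8: { [T → P a .] }  — reduce
  I9: { [P → P T a .] }  — reduce

No state contains both a complete item and a shift item.

Answer: No shift-reduce conflicts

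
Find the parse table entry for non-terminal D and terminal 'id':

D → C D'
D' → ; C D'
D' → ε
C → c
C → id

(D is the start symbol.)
D → C D'

To find M[D, 'id'], we find productions for D where 'id' is in the predict set (PREDICT(N → α) = (FIRST(α) \ {ε}) ∪ (FOLLOW(N) if α ⇒* ε)).

Relevant sets:
  FIRST(C) = { 'c', 'id' }

D → C D': PREDICT = { 'c', 'id' }
  'id' is in predict set, so this production goes in M[D, 'id']

M[D, 'id'] = D → C D'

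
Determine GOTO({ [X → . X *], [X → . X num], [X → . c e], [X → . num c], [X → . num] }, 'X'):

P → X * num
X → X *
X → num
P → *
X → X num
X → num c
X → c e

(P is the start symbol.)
GOTO(I, 'X') = CLOSURE({ [A → αX.β] : [A → α.Xβ] ∈ I, X = 'X' })

Items with dot before 'X', with the dot advanced:
  [X → . X *] → [X → X . *]
  [X → . X num] → [X → X . num]
Closure adds nothing (no advanced item has the dot before a non-terminal).

GOTO = { [X → X . *], [X → X . num] }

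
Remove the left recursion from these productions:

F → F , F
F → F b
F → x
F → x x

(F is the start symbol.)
F is directly left-recursive. The standard transformation for
  A → A α₁ | ... | A α_m | β₁ | ... | β_n
is
  A  → β₁ A' | ... | β_n A'
  A' → α₁ A' | ... | α_m A' | ε

F → x becomes F → x F'
F → x x becomes F → x x F'
F → F , F becomes F' → , F F'
F → F b becomes F' → b F'
Add F' → ε

Resulting grammar:
F → x F'
F → x x F'
F' → , F F'
F' → b F'
F' → ε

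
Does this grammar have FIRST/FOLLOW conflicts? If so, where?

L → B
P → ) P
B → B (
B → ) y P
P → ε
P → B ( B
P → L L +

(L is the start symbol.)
Yes. P → ')' P with FOLLOW(P) on { ')' }; P → B '(' B with FOLLOW(P) on { ')' }; P → L L '+' with FOLLOW(P) on { ')' }

A FIRST/FOLLOW conflict occurs when a non-terminal N has a nullable alternative N → β (β ⇒* ε) and another alternative N → α with FIRST(α) ∩ FOLLOW(N) ≠ ∅: on such a lookahead the parser cannot decide between expanding α and letting N vanish via β.

Nullable non-terminals: P.
FIRST sets used below: FIRST(B) = { ')' }, FIRST(L) = { ')' }

P: nullable alternative(s) P → ε; FOLLOW(P) = { $, '(', ')', '+' }
  P → ) P: FIRST \ {ε} = { ')' } — overlaps FOLLOW(P) on { ')' }: CONFLICT
  P → ε: FIRST \ {ε} = { } — this is the only nullable alternative, skip
  P → B ( B: FIRST \ {ε} = { ')' } — overlaps FOLLOW(P) on { ')' }: CONFLICT
  P → L L +: FIRST \ {ε} = { ')' } — overlaps FOLLOW(P) on { ')' }: CONFLICT

B, L have no nullable alternative, so no FIRST/FOLLOW check is needed there.

So the grammar has 3 FIRST/FOLLOW conflicts (marked CONFLICT above).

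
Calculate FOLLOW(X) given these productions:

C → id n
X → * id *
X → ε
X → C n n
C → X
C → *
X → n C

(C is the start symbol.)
{ $, 'n' }

To compute FOLLOW(X), find every occurrence of X on a right-hand side N → α X β: add FIRST(β) \ {ε}, and if β is empty or nullable also add FOLLOW(N). Iterate to a fixed point.

In C → X: X is at the end, add FOLLOW(C)

The FOLLOW sets referred to above (computed the same way, to a fixed point):
  FOLLOW(C) = { $, 'n' }

Taking the union: FOLLOW(X) = { $, 'n' }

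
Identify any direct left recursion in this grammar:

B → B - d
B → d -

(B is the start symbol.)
Yes, B is left-recursive

B → B - d: LEFT RECURSIVE (starts with B)
B → d -: starts with d

The grammar has direct left recursion on: B.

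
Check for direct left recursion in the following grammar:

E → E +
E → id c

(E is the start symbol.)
Yes, E is left-recursive

E → E +: LEFT RECURSIVE (starts with E)
E → id c: starts with id

The grammar has direct left recursion on: E.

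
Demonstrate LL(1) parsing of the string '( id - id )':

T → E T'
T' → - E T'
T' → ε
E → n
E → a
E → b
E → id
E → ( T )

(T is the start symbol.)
LL(1) parsing maintains a stack (initially the start symbol over $) and the input. At each step: if the stack top is a terminal, match it against the current input token; if it is a non-terminal N, replace it with the RHS of M[N, lookahead] (the unique production whose predict set contains the lookahead).

Stack is shown with the top on the left.

Stack          Input          Action
------------------------------------
T $            ( id - id ) $  output T → E T'
E T' $         ( id - id ) $  output E → ( T )
( T ) T' $     ( id - id ) $  match '('
T ) T' $       id - id ) $    output T → E T'
E T' ) T' $    id - id ) $    output E → id
id T' ) T' $   id - id ) $    match 'id'
T' ) T' $      - id ) $       output T' → - E T'
- E T' ) T' $  - id ) $       match '-'
E T' ) T' $    id ) $         output E → id
id T' ) T' $   id ) $         match 'id'
T' ) T' $      ) $            output T' → ε
) T' $         ) $            match ')'
T' $           $              output T' → ε
$              $              accept

The string is accepted.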